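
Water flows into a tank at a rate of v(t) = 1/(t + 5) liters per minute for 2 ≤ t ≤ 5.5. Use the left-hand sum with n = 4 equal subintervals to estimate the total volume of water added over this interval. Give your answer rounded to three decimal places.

Δt = (5.5 − 2)/4 = 0.875.
Left endpoints: 2, 2.875, 3.75, 4.625.
v(2) = 1/7, v(2.875) = 8/63, v(3.75) = 4/35, v(4.625) = 8/77.
Sum = Δt · [v(2) + v(2.875) + v(3.75) + v(4.625)].
Sum ≈ 0.427.

0.427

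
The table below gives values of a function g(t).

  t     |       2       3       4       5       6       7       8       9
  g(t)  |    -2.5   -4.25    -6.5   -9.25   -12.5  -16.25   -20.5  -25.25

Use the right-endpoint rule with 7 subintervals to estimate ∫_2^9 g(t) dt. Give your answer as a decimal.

-94.5

Δt = 1.
Sum = 1·[(-4.25) + (-6.5) + (-9.25) + (-12.5) + (-16.25) + (-20.5) + (-25.25)] = -94.5.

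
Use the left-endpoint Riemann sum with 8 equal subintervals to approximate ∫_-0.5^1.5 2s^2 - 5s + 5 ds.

Δs = (1.5 − (-0.5))/8 = 0.25.
Left endpoints: -0.5, -0.25, 0, 0.25, 0.5, 0.75, 1, 1.25.
f(-0.5) = 8, f(-0.25) = 6.375, f(0) = 5, f(0.25) = 3.875, f(0.5) = 3, f(0.75) = 2.375, f(1) = 2, f(1.25) = 1.875.
Sum = Δs · [f(-0.5) + f(-0.25) + f(0) + ...].
Sum = 8.125.

8.125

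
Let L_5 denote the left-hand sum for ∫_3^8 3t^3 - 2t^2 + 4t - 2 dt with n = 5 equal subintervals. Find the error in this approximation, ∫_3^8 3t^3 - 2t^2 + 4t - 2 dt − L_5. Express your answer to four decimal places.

Exact integral: ∫_3^8 f(t) dt ≈ 2787.916667.
L_5 = 2145.
Error ≈ 2787.916667 − 2145 ≈ 642.9167.

642.9167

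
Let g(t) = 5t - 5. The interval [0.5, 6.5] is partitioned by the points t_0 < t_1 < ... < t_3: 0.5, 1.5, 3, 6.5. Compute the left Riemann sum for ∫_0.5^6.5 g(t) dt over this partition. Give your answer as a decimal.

Subinterval widths: 1, 1.5, 3.5.
Left endpoints: 0.5, 1.5, 3.
g(0.5) = -2.5, g(1.5) = 2.5, g(3) = 10.
Sum = Σ Δt_i · g(t_i).
Sum = 36.25.

36.25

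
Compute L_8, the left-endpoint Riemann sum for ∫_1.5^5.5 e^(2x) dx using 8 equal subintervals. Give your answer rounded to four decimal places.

17416.8333

Δx = (5.5 − 1.5)/8 = 0.5.
Left endpoints: 1.5, 2, 2.5, 3, 3.5, 4, 4.5, 5.
f(1.5) ≈ 20.0855, f(2) ≈ 54.5982, f(2.5) ≈ 148.4132, f(3) ≈ 403.4288, f(3.5) ≈ 1096.6332, f(4) ≈ 2980.9580, f(4.5) ≈ 8103.0839, f(5) ≈ 22026.4658.
Sum = Δx · [f(1.5) + f(2) + f(2.5) + ...].
Sum ≈ 17416.8333.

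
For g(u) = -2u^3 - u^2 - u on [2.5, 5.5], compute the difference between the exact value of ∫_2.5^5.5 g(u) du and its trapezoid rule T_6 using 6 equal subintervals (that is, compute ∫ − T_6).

3.125

Exact integral: ∫_2.5^5.5 g(u) du = -500.25.
T_6 = -503.375.
Error = -500.25 − (-503.375) = 3.125.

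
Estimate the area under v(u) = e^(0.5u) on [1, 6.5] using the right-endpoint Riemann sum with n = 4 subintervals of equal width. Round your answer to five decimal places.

66.76757

Δu = (6.5 − 1)/4 = 1.375.
Right endpoints: 2.375, 3.75, 5.125, 6.5.
v(2.375) ≈ 3.27887, v(3.75) ≈ 6.52082, v(5.125) ≈ 12.96820, v(6.5) ≈ 25.79034.
Sum = Δu · [v(2.375) + v(3.75) + v(5.125) + v(6.5)].
Sum ≈ 66.76757.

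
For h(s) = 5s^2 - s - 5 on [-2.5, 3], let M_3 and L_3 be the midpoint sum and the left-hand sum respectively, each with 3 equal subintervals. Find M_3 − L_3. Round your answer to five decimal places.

-15.54514

M_3 ≈ 34.4641204.
L_3 ≈ 50.0092593.
M_3 − L_3 ≈ -15.54514.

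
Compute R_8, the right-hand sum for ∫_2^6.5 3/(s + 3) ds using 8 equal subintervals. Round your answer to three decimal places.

1.848

Δs = (6.5 − 2)/8 = 0.5625.
Right endpoints: 2.5625, 3.125, 3.6875, 4.25, 4.8125, 5.375, 5.9375, 6.5.
f(2.5625) = 48/89, f(3.125) = 24/49, f(3.6875) = 48/107, f(4.25) = 12/29, f(4.8125) = 0.384, f(5.375) = 24/67, f(5.9375) = 48/143, f(6.5) = 6/19.
Sum = Δs · [f(2.5625) + f(3.125) + f(3.6875) + ...].
Sum ≈ 1.848.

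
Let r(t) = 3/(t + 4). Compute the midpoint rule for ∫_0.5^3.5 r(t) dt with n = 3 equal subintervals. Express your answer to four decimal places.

Δt = (3.5 − 0.5)/3 = 1.
Midpoints: 1, 2, 3.
r(1) = 0.6, r(2) = 0.5, r(3) = 3/7.
Sum = Δt · [r(1) + r(2) + r(3)].
Sum ≈ 1.5286.

1.5286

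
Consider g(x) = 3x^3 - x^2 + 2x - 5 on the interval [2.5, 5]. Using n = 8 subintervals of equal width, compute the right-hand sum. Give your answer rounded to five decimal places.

459.69849

Δx = (5 − 2.5)/8 = 0.3125.
Right endpoints: 2.8125, 3.125, 3.4375, 3.75, 4.0625, 4.375, 4.6875, 5.
g(2.8125) = 243535/4096, g(3.125) = 42515/512, g(3.4375) = 458405/4096, g(3.75) = 146.640625, g(4.0625) = 769075/4096, g(4.375) = 120745/512, g(4.6875) = 1193545/4096, g(5) = 355.
Sum = Δx · [g(2.8125) + g(3.125) + g(3.4375) + ...].
Sum ≈ 459.69849.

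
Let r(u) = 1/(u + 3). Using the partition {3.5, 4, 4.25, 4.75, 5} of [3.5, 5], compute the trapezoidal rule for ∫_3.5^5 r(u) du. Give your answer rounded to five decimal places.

Subinterval widths: 0.5, 0.25, 0.5, 0.25.
r(3.5) = 2/13, r(4) = 1/7, r(4.25) = 4/29, r(4.75) = 4/31, r(5) = 0.125.
On each subinterval the trapezoid contributes (Δu_i/2)·[r(u_{i-1}) + r(u_i)].
Sum ≈ 0.20777.

0.20777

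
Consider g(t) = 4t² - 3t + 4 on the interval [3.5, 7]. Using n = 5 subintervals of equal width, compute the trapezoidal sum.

Δt = (7 − 3.5)/5 = 0.7.
g(3.5) = 42.5, g(4.2) = 61.96, g(4.9) = 85.34, g(5.6) = 112.64, g(6.3) = 143.86, g(7) = 179.
T_5 = (Δt/2)·[g(t_0) + 2g(t_1) + ... + 2g(t_{4}) + g(t_5)].
Sum = 360.185.

360.185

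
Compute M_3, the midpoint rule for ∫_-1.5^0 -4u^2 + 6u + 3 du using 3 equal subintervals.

-6.625

Δu = (0 − (-1.5))/3 = 0.5.
Midpoints: -1.25, -0.75, -0.25.
f(-1.25) = -10.75, f(-0.75) = -3.75, f(-0.25) = 1.25.
Sum = Δu · [f(-1.25) + f(-0.75) + f(-0.25)].
Sum = -6.625.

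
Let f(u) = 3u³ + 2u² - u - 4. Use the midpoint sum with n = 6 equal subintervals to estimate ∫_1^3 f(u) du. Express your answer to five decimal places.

64.96296

Δu = (3 − 1)/6 = 1/3.
Midpoints: 7/6, 1.5, 11/6, 13/6, 2.5, 17/6.
f(7/6) = 167/72, f(1.5) = 9.125, f(11/6) = 19.375, f(13/6) = 2429/72, f(2.5) = 52.875, f(17/6) = 1859/24.
Sum = Δu · [f(7/6) + f(1.5) + f(11/6) + ...].
Sum ≈ 64.96296.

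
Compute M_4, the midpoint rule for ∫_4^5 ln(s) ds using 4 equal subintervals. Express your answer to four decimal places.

1.5021

Δs = (5 − 4)/4 = 0.25.
Midpoints: 4.125, 4.375, 4.625, 4.875.
f(4.125) ≈ 1.4171, f(4.375) ≈ 1.4759, f(4.625) ≈ 1.5315, f(4.875) ≈ 1.5841.
Sum = Δs · [f(4.125) + f(4.375) + f(4.625) + f(4.875)].
Sum ≈ 1.5021.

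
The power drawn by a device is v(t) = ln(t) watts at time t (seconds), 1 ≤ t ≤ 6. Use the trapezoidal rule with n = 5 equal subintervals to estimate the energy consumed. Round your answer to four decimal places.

Δt = (6 − 1)/5 = 1.
v(1) ≈ 0.0000, v(2) ≈ 0.6931, v(3) ≈ 1.0986, v(4) ≈ 1.3863, v(5) ≈ 1.6094, v(6) ≈ 1.7918.
T_5 = (Δt/2)·[v(t_0) + 2v(t_1) + ... + 2v(t_{4}) + v(t_5)].
Sum ≈ 5.6834.

5.6834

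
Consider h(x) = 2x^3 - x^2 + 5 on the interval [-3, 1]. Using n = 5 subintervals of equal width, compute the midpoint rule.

-27.84

Δx = (1 − (-3))/5 = 0.8.
Midpoints: -2.6, -1.8, -1, -0.2, 0.6.
h(-2.6) = -36.912, h(-1.8) = -9.904, h(-1) = 2, h(-0.2) = 4.944, h(0.6) = 5.072.
Sum = Δx · [h(-2.6) + h(-1.8) + h(-1) + h(-0.2) + h(0.6)].
Sum = -27.84.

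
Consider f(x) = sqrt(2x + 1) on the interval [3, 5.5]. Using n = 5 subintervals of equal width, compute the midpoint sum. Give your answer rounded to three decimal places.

Δx = (5.5 − 3)/5 = 0.5.
Midpoints: 3.25, 3.75, 4.25, 4.75, 5.25.
f(3.25) ≈ 2.739, f(3.75) ≈ 2.915, f(4.25) ≈ 3.082, f(4.75) ≈ 3.240, f(5.25) ≈ 3.391.
Sum = Δx · [f(3.25) + f(3.75) + f(4.25) + f(4.75) + f(5.25)].
Sum ≈ 7.684.

7.684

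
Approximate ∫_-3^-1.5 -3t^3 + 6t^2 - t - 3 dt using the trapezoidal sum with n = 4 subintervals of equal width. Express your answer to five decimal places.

104.00098

Δt = (-1.5 − (-3))/4 = 0.375.
f(-3) = 135, f(-2.625) = 48759/512, f(-2.25) = 63.796875, f(-1.875) = 20349/512, f(-1.5) = 22.125.
T_4 = (Δt/2)·[f(t_0) + 2f(t_1) + 2f(t_2) + 2f(t_3) + f(t_4)].
Sum ≈ 104.00098.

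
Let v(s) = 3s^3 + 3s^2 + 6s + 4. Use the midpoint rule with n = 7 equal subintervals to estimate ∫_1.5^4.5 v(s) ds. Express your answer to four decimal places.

456.1224

Δs = (4.5 − 1.5)/7 = 3/7.
Midpoints: 12/7, 15/7, 18/7, 3, 24/7, 27/7, 30/7.
v(12/7) = 13108/343, v(15/7) = 20632/343, v(18/7) = 30964/343, v(3) = 130, v(24/7) = 61996/343, v(27/7) = 83668/343, v(30/7) = 110092/343.
Sum = Δs · [v(12/7) + v(15/7) + v(18/7) + ...].
Sum ≈ 456.1224.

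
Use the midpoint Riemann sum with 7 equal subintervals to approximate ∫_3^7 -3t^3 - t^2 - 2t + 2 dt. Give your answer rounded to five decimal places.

Δt = (7 − 3)/7 = 4/7.
Midpoints: 23/7, 27/7, 31/7, 5, 39/7, 43/7, 47/7.
f(23/7) = -41772/343, f(27/7) = -66112/343, f(31/7) = -98452/343, f(5) = -408, f(39/7) = -191740/343, f(43/7) = -254992/343, f(47/7) = -330852/343.
Sum = Δt · [f(23/7) + f(27/7) + f(31/7) + ...].
Sum ≈ -1872.32653.

-1872.32653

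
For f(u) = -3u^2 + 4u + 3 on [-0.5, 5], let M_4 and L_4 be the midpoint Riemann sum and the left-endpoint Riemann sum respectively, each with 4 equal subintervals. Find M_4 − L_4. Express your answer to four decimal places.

M_4 ≈ -56.525391.
L_4 = -28.40234375.
M_4 − L_4 ≈ -28.1230.

-28.1230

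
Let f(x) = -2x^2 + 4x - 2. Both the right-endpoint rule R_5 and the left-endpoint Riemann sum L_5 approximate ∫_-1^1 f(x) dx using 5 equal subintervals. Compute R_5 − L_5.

3.2

R_5 = -3.84.
L_5 = -7.04.
R_5 − L_5 = 3.2.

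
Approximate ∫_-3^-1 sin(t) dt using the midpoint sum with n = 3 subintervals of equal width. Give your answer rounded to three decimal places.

Δt = (-1 − (-3))/3 = 2/3.
Midpoints: -8/3, -2, -4/3.
f(-8/3) ≈ -0.457, f(-2) ≈ -0.909, f(-4/3) ≈ -0.972.
Sum = Δt · [f(-8/3) + f(-2) + f(-4/3)].
Sum ≈ -1.559.

-1.559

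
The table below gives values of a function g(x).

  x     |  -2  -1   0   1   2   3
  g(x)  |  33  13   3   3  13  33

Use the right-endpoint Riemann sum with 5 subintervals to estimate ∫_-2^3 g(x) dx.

Δx = 1.
Sum = 1·[13 + 3 + 3 + 13 + 33] = 65.

65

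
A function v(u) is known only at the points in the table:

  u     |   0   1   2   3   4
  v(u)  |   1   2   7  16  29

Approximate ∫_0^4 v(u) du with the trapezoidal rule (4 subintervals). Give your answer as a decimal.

40

Δu = 1.
T_4 = (1/2)·[1 + 2·2 + 2·7 + 2·16 + 29] = 40.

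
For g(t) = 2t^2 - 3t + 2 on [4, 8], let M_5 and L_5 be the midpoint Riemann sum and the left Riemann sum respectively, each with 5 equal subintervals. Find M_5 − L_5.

M_5 = 234.24.
L_5 = 201.92.
M_5 − L_5 = 32.32.

32.32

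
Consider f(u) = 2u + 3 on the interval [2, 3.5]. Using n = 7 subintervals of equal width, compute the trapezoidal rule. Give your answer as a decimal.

Δu = (3.5 − 2)/7 = 3/14.
f(2) = 7, f(31/14) = 52/7, f(17/7) = 55/7, f(37/14) = 58/7, f(20/7) = 61/7, f(43/14) = 64/7, f(23/7) = 67/7, f(3.5) = 10.
T_7 = (Δu/2)·[f(u_0) + 2f(u_1) + ... + 2f(u_{6}) + f(u_7)].
Sum = 12.75.

12.75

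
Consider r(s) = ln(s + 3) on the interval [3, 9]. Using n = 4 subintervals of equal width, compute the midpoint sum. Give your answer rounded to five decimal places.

Δs = (9 − 3)/4 = 1.5.
Midpoints: 3.75, 5.25, 6.75, 8.25.
r(3.75) ≈ 1.90954, r(5.25) ≈ 2.11021, r(6.75) ≈ 2.27727, r(8.25) ≈ 2.42037.
Sum = Δs · [r(3.75) + r(5.25) + r(6.75) + r(8.25)].
Sum ≈ 13.07609.

13.07609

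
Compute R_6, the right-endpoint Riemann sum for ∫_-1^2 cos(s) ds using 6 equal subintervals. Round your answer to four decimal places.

1.4750

Δs = (2 − (-1))/6 = 0.5.
Right endpoints: -0.5, 0, 0.5, 1, 1.5, 2.
f(-0.5) ≈ 0.8776, f(0) ≈ 1.0000, f(0.5) ≈ 0.8776, f(1) ≈ 0.5403, f(1.5) ≈ 0.0707, f(2) ≈ -0.4161.
Sum = Δs · [f(-0.5) + f(0) + f(0.5) + ...].
Sum ≈ 1.4750.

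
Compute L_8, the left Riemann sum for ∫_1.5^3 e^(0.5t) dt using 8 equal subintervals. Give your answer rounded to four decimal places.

4.5112

Δt = (3 − 1.5)/8 = 0.1875.
Left endpoints: 1.5, 1.6875, 1.875, 2.0625, 2.25, 2.4375, 2.625, 2.8125.
f(1.5) ≈ 2.1170, f(1.6875) ≈ 2.3251, f(1.875) ≈ 2.5536, f(2.0625) ≈ 2.8046, f(2.25) ≈ 3.0802, f(2.4375) ≈ 3.3830, f(2.625) ≈ 3.7155, f(2.8125) ≈ 4.0806.
Sum = Δt · [f(1.5) + f(1.6875) + f(1.875) + ...].
Sum ≈ 4.5112.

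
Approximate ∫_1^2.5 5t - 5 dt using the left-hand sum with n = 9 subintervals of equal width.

5

Δt = (2.5 − 1)/9 = 1/6.
Left endpoints: 1, 7/6, 4/3, 1.5, 5/3, 11/6, 2, 13/6, 7/3.
f(1) = 0, f(7/6) = 5/6, f(4/3) = 5/3, f(1.5) = 2.5, f(5/3) = 10/3, f(11/6) = 25/6, f(2) = 5, f(13/6) = 35/6, f(7/3) = 20/3.
Sum = Δt · [f(1) + f(7/6) + f(4/3) + ...].
Sum = 5.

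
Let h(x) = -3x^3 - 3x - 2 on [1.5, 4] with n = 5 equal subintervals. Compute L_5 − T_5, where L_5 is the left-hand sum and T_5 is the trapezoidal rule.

L_5 = -169.0625.
T_5 = -216.40625.
L_5 − T_5 = 47.34375.

47.34375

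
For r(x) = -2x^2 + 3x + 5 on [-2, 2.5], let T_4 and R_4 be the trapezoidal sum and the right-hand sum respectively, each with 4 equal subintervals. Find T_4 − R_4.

T_4 = 8.2265625.
R_4 = 13.2890625.
T_4 − R_4 = -5.0625.

-5.0625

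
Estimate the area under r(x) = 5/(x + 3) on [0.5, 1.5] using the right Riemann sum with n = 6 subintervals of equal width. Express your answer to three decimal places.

Δx = (1.5 − 0.5)/6 = 1/6.
Right endpoints: 2/3, 5/6, 1, 7/6, 4/3, 1.5.
r(2/3) = 15/11, r(5/6) = 30/23, r(1) = 1.25, r(7/6) = 1.2, r(4/3) = 15/13, r(1.5) = 10/9.
Sum = Δx · [r(2/3) + r(5/6) + r(1) + ...].
Sum ≈ 1.230.

1.230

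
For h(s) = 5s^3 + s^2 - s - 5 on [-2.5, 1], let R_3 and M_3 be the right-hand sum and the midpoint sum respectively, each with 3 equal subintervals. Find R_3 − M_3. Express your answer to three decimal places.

R_3 ≈ -21.66435.
M_3 ≈ -52.84230.
R_3 − M_3 ≈ 31.178.

31.178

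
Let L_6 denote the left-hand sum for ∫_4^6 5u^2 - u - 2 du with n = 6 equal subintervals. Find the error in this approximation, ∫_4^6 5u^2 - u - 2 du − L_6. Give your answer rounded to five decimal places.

16.14815

Exact integral: ∫_4^6 f(u) du ≈ 239.3333333.
L_6 ≈ 223.1851852.
Error ≈ 239.3333333 − 223.1851852 ≈ 16.14815.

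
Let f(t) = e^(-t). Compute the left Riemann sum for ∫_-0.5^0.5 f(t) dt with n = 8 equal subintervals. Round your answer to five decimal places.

1.10868

Δt = (0.5 − (-0.5))/8 = 0.125.
Left endpoints: -0.5, -0.375, -0.25, -0.125, 0, 0.125, 0.25, 0.375.
f(-0.5) ≈ 1.64872, f(-0.375) ≈ 1.45499, f(-0.25) ≈ 1.28403, f(-0.125) ≈ 1.13315, f(0) ≈ 1.00000, f(0.125) ≈ 0.88250, f(0.25) ≈ 0.77880, f(0.375) ≈ 0.68729.
Sum = Δt · [f(-0.5) + f(-0.375) + f(-0.25) + ...].
Sum ≈ 1.10868.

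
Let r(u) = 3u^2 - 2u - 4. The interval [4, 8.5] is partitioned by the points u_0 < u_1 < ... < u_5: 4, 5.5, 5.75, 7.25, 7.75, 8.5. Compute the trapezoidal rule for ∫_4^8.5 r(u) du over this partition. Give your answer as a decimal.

Subinterval widths: 1.5, 0.25, 1.5, 0.5, 0.75.
r(4) = 36, r(5.5) = 75.75, r(5.75) = 83.6875, r(7.25) = 139.1875, r(7.75) = 160.6875, r(8.5) = 195.75.
On each subinterval the trapezoid contributes (Δu_i/2)·[r(u_{i-1}) + r(u_i)].
Sum = 479.53125.

479.53125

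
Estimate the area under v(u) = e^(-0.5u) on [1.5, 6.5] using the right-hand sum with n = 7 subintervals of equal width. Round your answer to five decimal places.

Δu = (6.5 − 1.5)/7 = 5/7.
Right endpoints: 31/14, 41/14, 51/14, 61/14, 71/14, 81/14, 6.5.
v(31/14) ≈ 0.33050, v(41/14) ≈ 0.23124, v(51/14) ≈ 0.16179, v(61/14) ≈ 0.11320, v(71/14) ≈ 0.07921, v(81/14) ≈ 0.05542, v(6.5) ≈ 0.03877.
Sum = Δu · [v(31/14) + v(41/14) + v(51/14) + ...].
Sum ≈ 0.72153.

0.72153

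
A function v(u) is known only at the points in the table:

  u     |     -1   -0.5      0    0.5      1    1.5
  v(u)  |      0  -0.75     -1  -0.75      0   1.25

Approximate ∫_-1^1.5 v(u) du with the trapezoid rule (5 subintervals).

-0.9375

Δu = 0.5.
T_5 = (0.5/2)·[0 + 2·(-0.75) + 2·(-1) + 2·(-0.75) + 2·0 + 1.25] = -0.9375.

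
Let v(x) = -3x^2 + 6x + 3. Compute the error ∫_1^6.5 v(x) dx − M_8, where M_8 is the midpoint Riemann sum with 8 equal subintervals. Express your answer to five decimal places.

-0.64990

Exact integral: ∫_1^6.5 v(x) dx = -133.375.
M_8 ≈ -132.7250977.
Error ≈ -133.375 − (-132.7250977) ≈ -0.64990.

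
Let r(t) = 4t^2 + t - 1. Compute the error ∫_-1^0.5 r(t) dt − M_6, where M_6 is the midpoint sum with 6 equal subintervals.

Exact integral: ∫_-1^0.5 r(t) dt = -0.375.
M_6 = -0.40625.
Error = -0.375 − (-0.40625) = 0.03125.

0.03125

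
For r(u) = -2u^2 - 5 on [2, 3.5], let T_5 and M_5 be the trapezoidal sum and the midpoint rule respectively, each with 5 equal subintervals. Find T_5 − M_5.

T_5 = -30.795.
M_5 = -30.7275.
T_5 − M_5 = -0.0675.

-0.0675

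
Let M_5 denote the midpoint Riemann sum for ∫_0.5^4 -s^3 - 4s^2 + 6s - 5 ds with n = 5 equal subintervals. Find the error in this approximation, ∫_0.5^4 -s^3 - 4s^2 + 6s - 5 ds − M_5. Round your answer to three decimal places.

Exact integral: ∫_0.5^4 f(s) ds ≈ -119.40104.
M_5 = -117.8646875.
Error ≈ -119.40104 − (-117.8646875) ≈ -1.536.

-1.536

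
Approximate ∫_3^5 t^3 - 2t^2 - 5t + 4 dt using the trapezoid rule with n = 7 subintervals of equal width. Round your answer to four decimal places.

Δt = (5 − 3)/7 = 2/7.
f(3) = -2, f(23/7) = 498/343, f(25/7) = 2122/343, f(27/7) = 4234/343, f(29/7) = 6882/343, f(31/7) = 10114/343, f(33/7) = 13978/343, f(5) = 54.
T_7 = (Δt/2)·[f(t_0) + 2f(t_1) + ... + 2f(t_{6}) + f(t_7)].
Sum ≈ 38.9388.

38.9388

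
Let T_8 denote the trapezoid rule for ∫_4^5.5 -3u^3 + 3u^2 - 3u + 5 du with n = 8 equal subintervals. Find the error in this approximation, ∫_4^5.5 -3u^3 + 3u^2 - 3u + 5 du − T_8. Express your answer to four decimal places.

0.3494

Exact integral: ∫_4^5.5 f(u) du = -405.796875.
T_8 ≈ -406.146240.
Error ≈ -405.796875 − (-406.146240) ≈ 0.3494.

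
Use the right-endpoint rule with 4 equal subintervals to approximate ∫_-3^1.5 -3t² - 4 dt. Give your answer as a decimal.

-39.83203125

Δt = (1.5 − (-3))/4 = 1.125.
Right endpoints: -1.875, -0.75, 0.375, 1.5.
f(-1.875) = -14.546875, f(-0.75) = -5.6875, f(0.375) = -4.421875, f(1.5) = -10.75.
Sum = Δt · [f(-1.875) + f(-0.75) + f(0.375) + f(1.5)].
Sum = -39.83203125.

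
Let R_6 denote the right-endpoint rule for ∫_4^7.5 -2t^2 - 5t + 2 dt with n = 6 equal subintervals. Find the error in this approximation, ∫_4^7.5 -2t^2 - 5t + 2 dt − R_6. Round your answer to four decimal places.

28.9803

Exact integral: ∫_4^7.5 f(t) dt ≈ -332.208333.
R_6 ≈ -361.188657.
Error ≈ -332.208333 − (-361.188657) ≈ 28.9803.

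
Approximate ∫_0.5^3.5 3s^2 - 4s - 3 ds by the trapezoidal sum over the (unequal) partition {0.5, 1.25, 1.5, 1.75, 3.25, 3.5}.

Subinterval widths: 0.75, 0.25, 0.25, 1.5, 0.25.
f(0.5) = -4.25, f(1.25) = -3.3125, f(1.5) = -2.25, f(1.75) = -0.8125, f(3.25) = 15.6875, f(3.5) = 19.75.
On each subinterval the trapezoid contributes (Δs_i/2)·[f(s_{i-1}) + f(s_i)].
Sum = 11.671875.

11.671875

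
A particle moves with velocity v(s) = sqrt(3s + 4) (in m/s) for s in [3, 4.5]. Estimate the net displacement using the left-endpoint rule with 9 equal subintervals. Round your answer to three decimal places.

5.804

Δs = (4.5 − 3)/9 = 1/6.
Left endpoints: 3, 19/6, 10/3, 3.5, 11/3, 23/6, 4, 25/6, 13/3.
v(3) ≈ 3.606, v(19/6) ≈ 3.674, v(10/3) ≈ 3.742, v(3.5) ≈ 3.808, v(11/3) ≈ 3.873, v(23/6) ≈ 3.937, v(4) ≈ 4.000, v(25/6) ≈ 4.062, v(13/3) ≈ 4.123.
Sum = Δs · [v(3) + v(19/6) + v(10/3) + ...].
Sum ≈ 5.804.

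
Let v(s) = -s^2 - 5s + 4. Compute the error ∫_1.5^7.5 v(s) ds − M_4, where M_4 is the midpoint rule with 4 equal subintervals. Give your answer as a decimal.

-1.125

Exact integral: ∫_1.5^7.5 v(s) ds = -250.5.
M_4 = -249.375.
Error = -250.5 − (-249.375) = -1.125.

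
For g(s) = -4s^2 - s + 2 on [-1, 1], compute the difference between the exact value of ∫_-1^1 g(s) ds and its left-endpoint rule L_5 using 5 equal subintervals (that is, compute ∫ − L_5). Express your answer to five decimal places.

-0.18667

Exact integral: ∫_-1^1 g(s) ds ≈ 1.3333333.
L_5 = 1.52.
Error ≈ 1.3333333 − 1.52 ≈ -0.18667.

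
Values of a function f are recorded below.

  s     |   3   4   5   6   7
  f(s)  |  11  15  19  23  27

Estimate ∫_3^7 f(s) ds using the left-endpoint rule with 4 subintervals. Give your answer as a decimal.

Δs = 1.
Sum = 1·[11 + 15 + 19 + 23] = 68.

68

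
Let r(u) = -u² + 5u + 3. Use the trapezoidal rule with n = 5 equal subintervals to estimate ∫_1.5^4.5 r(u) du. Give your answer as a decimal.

Δu = (4.5 − 1.5)/5 = 0.6.
r(1.5) = 8.25, r(2.1) = 9.09, r(2.7) = 9.21, r(3.3) = 8.61, r(3.9) = 7.29, r(4.5) = 5.25.
T_5 = (Δu/2)·[r(u_0) + 2r(u_1) + ... + 2r(u_{4}) + r(u_5)].
Sum = 24.57.

24.57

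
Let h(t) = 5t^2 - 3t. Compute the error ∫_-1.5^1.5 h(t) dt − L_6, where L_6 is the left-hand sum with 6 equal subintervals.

Exact integral: ∫_-1.5^1.5 h(t) dt = 11.25.
L_6 = 14.125.
Error = 11.25 − 14.125 = -2.875.

-2.875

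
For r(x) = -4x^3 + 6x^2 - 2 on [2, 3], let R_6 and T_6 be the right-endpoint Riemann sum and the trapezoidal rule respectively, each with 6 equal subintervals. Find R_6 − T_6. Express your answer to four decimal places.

-3.8333

R_6 ≈ -32.944444.
T_6 ≈ -29.111111.
R_6 − T_6 ≈ -3.8333.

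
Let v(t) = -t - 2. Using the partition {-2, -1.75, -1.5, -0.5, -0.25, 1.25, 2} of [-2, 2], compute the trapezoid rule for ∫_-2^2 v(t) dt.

-8

Subinterval widths: 0.25, 0.25, 1, 0.25, 1.5, 0.75.
v(-2) = 0, v(-1.75) = -0.25, v(-1.5) = -0.5, v(-0.5) = -1.5, v(-0.25) = -1.75, v(1.25) = -3.25, v(2) = -4.
On each subinterval the trapezoid contributes (Δt_i/2)·[v(t_{i-1}) + v(t_i)].
Sum = -8.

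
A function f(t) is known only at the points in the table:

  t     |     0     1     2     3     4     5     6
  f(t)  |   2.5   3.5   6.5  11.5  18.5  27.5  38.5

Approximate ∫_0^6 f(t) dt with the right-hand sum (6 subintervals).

Δt = 1.
Sum = 1·[3.5 + 6.5 + 11.5 + 18.5 + 27.5 + 38.5] = 106.

106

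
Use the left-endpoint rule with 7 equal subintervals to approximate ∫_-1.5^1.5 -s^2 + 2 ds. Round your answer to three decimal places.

3.658

Δs = (1.5 − (-1.5))/7 = 3/7.
Left endpoints: -1.5, -15/14, -9/14, -3/14, 3/14, 9/14, 15/14.
f(-1.5) = -0.25, f(-15/14) = 167/196, f(-9/14) = 311/196, f(-3/14) = 383/196, f(3/14) = 383/196, f(9/14) = 311/196, f(15/14) = 167/196.
Sum = Δs · [f(-1.5) + f(-15/14) + f(-9/14) + ...].
Sum ≈ 3.658.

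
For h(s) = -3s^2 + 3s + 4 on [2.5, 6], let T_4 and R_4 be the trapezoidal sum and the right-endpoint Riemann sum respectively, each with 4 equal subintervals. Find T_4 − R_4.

34.453125

T_4 = -143.08984375.
R_4 = -177.54296875.
T_4 − R_4 = 34.453125.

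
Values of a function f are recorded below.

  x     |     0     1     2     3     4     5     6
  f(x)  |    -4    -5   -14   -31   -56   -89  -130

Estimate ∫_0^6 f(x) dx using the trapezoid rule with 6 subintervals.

-262

Δx = 1.
T_6 = (1/2)·[(-4) + 2·(-5) + 2·(-14) + 2·(-31) + 2·(-56) + 2·(-89) + (-130)] = -262.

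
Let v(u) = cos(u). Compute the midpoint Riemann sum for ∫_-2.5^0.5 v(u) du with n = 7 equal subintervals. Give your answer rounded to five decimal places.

1.08619

Δu = (0.5 − (-2.5))/7 = 3/7.
Midpoints: -16/7, -13/7, -10/7, -1, -4/7, -1/7, 2/7.
v(-16/7) ≈ -0.65556, v(-13/7) ≈ -0.28245, v(-10/7) ≈ 0.14175, v(-1) ≈ 0.54030, v(-4/7) ≈ 0.84113, v(-1/7) ≈ 0.98981, v(2/7) ≈ 0.95946.
Sum = Δu · [v(-16/7) + v(-13/7) + v(-10/7) + ...].
Sum ≈ 1.08619.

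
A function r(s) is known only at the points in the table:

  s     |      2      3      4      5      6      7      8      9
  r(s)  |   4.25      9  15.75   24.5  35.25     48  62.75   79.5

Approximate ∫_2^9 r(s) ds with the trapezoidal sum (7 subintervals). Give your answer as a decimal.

Δs = 1.
T_7 = (1/2)·[4.25 + 2·9 + 2·15.75 + 2·24.5 + 2·35.25 + 2·48 + 2·62.75 + 79.5] = 237.125.

237.125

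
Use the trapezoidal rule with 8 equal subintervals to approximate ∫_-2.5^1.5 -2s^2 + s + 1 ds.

-11

Δs = (1.5 − (-2.5))/8 = 0.5.
f(-2.5) = -14, f(-2) = -9, f(-1.5) = -5, f(-1) = -2, f(-0.5) = 0, f(0) = 1, f(0.5) = 1, f(1) = 0, f(1.5) = -2.
T_8 = (Δs/2)·[f(s_0) + 2f(s_1) + ... + 2f(s_{7}) + f(s_8)].
Sum = -11.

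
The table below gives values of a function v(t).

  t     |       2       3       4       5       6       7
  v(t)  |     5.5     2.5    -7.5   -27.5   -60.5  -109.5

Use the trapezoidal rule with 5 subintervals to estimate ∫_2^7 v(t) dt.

-145

Δt = 1.
T_5 = (1/2)·[5.5 + 2·2.5 + 2·(-7.5) + 2·(-27.5) + 2·(-60.5) + (-109.5)] = -145.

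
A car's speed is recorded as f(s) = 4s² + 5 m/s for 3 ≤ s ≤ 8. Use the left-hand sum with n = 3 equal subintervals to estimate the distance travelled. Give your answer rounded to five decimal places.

Δs = (8 − 3)/3 = 5/3.
Left endpoints: 3, 14/3, 19/3.
f(3) = 41, f(14/3) = 829/9, f(19/3) = 1489/9.
Sum = Δs · [f(3) + f(14/3) + f(19/3)].
Sum ≈ 497.59259.

497.59259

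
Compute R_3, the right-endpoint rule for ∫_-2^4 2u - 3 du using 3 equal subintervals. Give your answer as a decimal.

Δu = (4 − (-2))/3 = 2.
Right endpoints: 0, 2, 4.
f(0) = -3, f(2) = 1, f(4) = 5.
Sum = Δu · [f(0) + f(2) + f(4)].
Sum = 6.

6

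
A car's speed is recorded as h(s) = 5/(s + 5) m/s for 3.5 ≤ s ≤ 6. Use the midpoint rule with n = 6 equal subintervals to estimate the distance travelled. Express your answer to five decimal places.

1.28894

Δs = (6 − 3.5)/6 = 5/12.
Midpoints: 89/24, 4.125, 109/24, 119/24, 5.375, 139/24.
h(89/24) = 120/209, h(4.125) = 40/73, h(109/24) = 120/229, h(119/24) = 120/239, h(5.375) = 40/83, h(139/24) = 120/259.
Sum = Δs · [h(89/24) + h(4.125) + h(109/24) + ...].
Sum ≈ 1.28894.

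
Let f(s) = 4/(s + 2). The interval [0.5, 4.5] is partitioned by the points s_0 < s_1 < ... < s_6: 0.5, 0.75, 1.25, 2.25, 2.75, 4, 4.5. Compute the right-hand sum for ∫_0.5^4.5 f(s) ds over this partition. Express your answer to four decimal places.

Subinterval widths: 0.25, 0.5, 1, 0.5, 1.25, 0.5.
Right endpoints: 0.75, 1.25, 2.25, 2.75, 4, 4.5.
f(0.75) = 16/11, f(1.25) = 16/13, f(2.25) = 16/17, f(2.75) = 16/19, f(4) = 2/3, f(4.5) = 8/13.
Sum = Σ Δs_i · f(s_i).
Sum ≈ 3.4823.

3.4823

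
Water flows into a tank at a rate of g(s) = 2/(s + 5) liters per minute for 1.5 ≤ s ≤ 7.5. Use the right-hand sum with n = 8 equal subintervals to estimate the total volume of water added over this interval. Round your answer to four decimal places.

1.2541

Δs = (7.5 − 1.5)/8 = 0.75.
Right endpoints: 2.25, 3, 3.75, 4.5, 5.25, 6, 6.75, 7.5.
g(2.25) = 8/29, g(3) = 0.25, g(3.75) = 8/35, g(4.5) = 4/19, g(5.25) = 8/41, g(6) = 2/11, g(6.75) = 8/47, g(7.5) = 0.16.
Sum = Δs · [g(2.25) + g(3) + g(3.75) + ...].
Sum ≈ 1.2541.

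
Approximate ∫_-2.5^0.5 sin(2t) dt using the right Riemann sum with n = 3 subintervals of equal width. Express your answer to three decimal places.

Δt = (0.5 − (-2.5))/3 = 1.
Right endpoints: -1.5, -0.5, 0.5.
f(-1.5) ≈ -0.141, f(-0.5) ≈ -0.841, f(0.5) ≈ 0.841.
Sum = Δt · [f(-1.5) + f(-0.5) + f(0.5)].
Sum ≈ -0.141.

-0.141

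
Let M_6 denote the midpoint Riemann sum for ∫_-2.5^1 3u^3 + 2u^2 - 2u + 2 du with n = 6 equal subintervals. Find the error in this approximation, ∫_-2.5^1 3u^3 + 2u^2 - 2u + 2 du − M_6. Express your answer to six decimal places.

Exact integral: ∫_-2.5^1 f(u) du ≈ -5.21354167.
M_6 ≈ -4.74211516.
Error ≈ -5.21354167 − (-4.74211516) ≈ -0.471427.

-0.471427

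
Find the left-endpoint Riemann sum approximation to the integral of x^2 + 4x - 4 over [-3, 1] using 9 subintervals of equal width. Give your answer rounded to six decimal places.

Δx = (1 − (-3))/9 = 4/9.
Left endpoints: -3, -23/9, -19/9, -5/3, -11/9, -7/9, -1/3, 1/9, 5/9.
f(-3) = -7, f(-23/9) = -623/81, f(-19/9) = -647/81, f(-5/3) = -71/9, f(-11/9) = -599/81, f(-7/9) = -527/81, f(-1/3) = -47/9, f(1/9) = -287/81, f(5/9) = -119/81.
Sum = Δx · [f(-3) + f(-23/9) + f(-19/9) + ...].
Sum ≈ -24.312757.

-24.312757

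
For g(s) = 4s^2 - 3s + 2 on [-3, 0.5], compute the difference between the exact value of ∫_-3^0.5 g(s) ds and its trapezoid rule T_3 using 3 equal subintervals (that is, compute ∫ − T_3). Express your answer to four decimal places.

-3.1759

Exact integral: ∫_-3^0.5 g(s) ds ≈ 56.291667.
T_3 ≈ 59.467593.
Error ≈ 56.291667 − 59.467593 ≈ -3.1759.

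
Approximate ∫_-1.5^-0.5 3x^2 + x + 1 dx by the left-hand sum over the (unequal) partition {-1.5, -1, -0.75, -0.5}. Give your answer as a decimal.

Subinterval widths: 0.5, 0.25, 0.25.
Left endpoints: -1.5, -1, -0.75.
f(-1.5) = 6.25, f(-1) = 3, f(-0.75) = 1.9375.
Sum = Σ Δx_i · f(x_i).
Sum = 4.359375.

4.359375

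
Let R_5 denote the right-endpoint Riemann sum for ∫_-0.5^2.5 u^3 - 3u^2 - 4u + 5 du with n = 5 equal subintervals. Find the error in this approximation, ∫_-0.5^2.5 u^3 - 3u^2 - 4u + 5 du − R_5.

4.275

Exact integral: ∫_-0.5^2.5 f(u) du = -3.
R_5 = -7.275.
Error = -3 − (-7.275) = 4.275.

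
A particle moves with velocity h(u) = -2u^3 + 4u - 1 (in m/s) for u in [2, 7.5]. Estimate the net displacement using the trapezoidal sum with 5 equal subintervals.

Δu = (7.5 − 2)/5 = 1.1.
h(2) = -9, h(3.1) = -48.182, h(4.2) = -132.376, h(5.3) = -277.554, h(6.4) = -499.688, h(7.5) = -814.75.
T_5 = (Δu/2)·[h(u_0) + 2h(u_1) + ... + 2h(u_{4}) + h(u_5)].
Sum = -1506.6425.

-1506.6425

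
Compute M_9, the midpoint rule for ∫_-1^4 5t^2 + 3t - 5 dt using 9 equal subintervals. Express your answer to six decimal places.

Δt = (4 − (-1))/9 = 5/9.
Midpoints: -13/18, -1/6, 7/18, 17/18, 1.5, 37/18, 47/18, 19/6, 67/18.
f(-13/18) = -1477/324, f(-1/6) = -193/36, f(7/18) = -997/324, f(17/18) = 743/324, f(1.5) = 10.75, f(37/18) = 7223/324, f(47/18) = 11963/324, f(19/6) = 1967/36, f(67/18) = 24443/324.
Sum = Δt · [f(-13/18) + f(-1/6) + f(7/18) + ...].
Sum ≈ 105.190329.

105.190329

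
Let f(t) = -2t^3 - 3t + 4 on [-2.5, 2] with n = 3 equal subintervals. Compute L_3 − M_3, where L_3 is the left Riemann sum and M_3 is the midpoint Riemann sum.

49.359375

L_3 = 81.
M_3 = 31.640625.
L_3 − M_3 = 49.359375.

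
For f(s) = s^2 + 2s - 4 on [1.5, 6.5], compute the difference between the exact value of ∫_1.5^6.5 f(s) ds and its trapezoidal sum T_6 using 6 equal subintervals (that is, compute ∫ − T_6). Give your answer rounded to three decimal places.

Exact integral: ∫_1.5^6.5 f(s) ds ≈ 110.41667.
T_6 ≈ 110.99537.
Error ≈ 110.41667 − 110.99537 ≈ -0.579.

-0.579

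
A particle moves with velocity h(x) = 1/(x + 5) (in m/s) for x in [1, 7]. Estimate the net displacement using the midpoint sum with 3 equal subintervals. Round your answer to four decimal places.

0.6898

Δx = (7 − 1)/3 = 2.
Midpoints: 2, 4, 6.
h(2) = 1/7, h(4) = 1/9, h(6) = 1/11.
Sum = Δx · [h(2) + h(4) + h(6)].
Sum ≈ 0.6898.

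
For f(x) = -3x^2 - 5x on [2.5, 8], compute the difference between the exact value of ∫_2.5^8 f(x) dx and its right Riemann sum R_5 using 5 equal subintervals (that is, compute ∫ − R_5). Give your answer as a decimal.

Exact integral: ∫_2.5^8 f(x) dx = -640.75.
R_5 = -754.49.
Error = -640.75 − (-754.49) = 113.74.

113.74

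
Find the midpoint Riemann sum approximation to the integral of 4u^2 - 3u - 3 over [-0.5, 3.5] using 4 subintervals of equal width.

26

Δu = (3.5 − (-0.5))/4 = 1.
Midpoints: 0, 1, 2, 3.
f(0) = -3, f(1) = -2, f(2) = 7, f(3) = 24.
Sum = Δu · [f(0) + f(1) + f(2) + f(3)].
Sum = 26.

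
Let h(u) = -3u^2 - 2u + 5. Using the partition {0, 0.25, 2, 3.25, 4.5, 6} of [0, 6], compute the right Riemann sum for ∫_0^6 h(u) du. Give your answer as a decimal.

Subinterval widths: 0.25, 1.75, 1.25, 1.25, 1.5.
Right endpoints: 0.25, 2, 3.25, 4.5, 6.
h(0.25) = 4.3125, h(2) = -11, h(3.25) = -33.1875, h(4.5) = -64.75, h(6) = -115.
Sum = Σ Δu_i · h(u_i).
Sum = -313.09375.

-313.09375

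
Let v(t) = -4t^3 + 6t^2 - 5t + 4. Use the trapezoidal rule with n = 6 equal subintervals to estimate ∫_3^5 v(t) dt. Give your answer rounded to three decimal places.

Δt = (5 − 3)/6 = 1/3.
v(3) = -65, v(10/3) = -2542/27, v(11/3) = -3533/27, v(4) = -176, v(13/3) = -6223/27, v(14/3) = -7970/27, v(5) = -371.
T_6 = (Δt/2)·[v(t_0) + 2v(t_1) + ... + 2v(t_{5}) + v(t_6)].
Sum ≈ -381.556.

-381.556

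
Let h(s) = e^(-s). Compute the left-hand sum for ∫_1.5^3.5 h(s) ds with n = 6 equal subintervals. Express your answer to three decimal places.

Δs = (3.5 − 1.5)/6 = 1/3.
Left endpoints: 1.5, 11/6, 13/6, 2.5, 17/6, 19/6.
h(1.5) ≈ 0.223, h(11/6) ≈ 0.160, h(13/6) ≈ 0.115, h(2.5) ≈ 0.082, h(17/6) ≈ 0.059, h(19/6) ≈ 0.042.
Sum = Δs · [h(1.5) + h(11/6) + h(13/6) + ...].
Sum ≈ 0.227.

0.227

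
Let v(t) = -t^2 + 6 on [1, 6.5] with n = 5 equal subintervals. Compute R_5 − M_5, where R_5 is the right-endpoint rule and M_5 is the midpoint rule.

-24.35125

R_5 = -82.005.
M_5 = -57.65375.
R_5 − M_5 = -24.35125.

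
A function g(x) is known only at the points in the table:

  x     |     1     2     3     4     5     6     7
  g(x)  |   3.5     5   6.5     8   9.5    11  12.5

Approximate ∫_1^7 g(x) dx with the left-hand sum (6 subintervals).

Δx = 1.
Sum = 1·[3.5 + 5 + 6.5 + 8 + 9.5 + 11] = 43.5.

43.5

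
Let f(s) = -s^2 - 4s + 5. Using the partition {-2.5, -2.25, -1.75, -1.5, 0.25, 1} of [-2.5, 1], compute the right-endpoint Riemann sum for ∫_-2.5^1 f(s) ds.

Subinterval widths: 0.25, 0.5, 0.25, 1.75, 0.75.
Right endpoints: -2.25, -1.75, -1.5, 0.25, 1.
f(-2.25) = 8.9375, f(-1.75) = 8.9375, f(-1.5) = 8.75, f(0.25) = 3.9375, f(1) = 0.
Sum = Σ Δs_i · f(s_i).
Sum = 15.78125.

15.78125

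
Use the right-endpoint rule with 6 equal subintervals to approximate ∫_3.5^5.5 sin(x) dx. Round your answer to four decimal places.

Δx = (5.5 − 3.5)/6 = 1/3.
Right endpoints: 23/6, 25/6, 4.5, 29/6, 31/6, 5.5.
f(23/6) ≈ -0.6379, f(25/6) ≈ -0.8548, f(4.5) ≈ -0.9775, f(29/6) ≈ -0.9927, f(31/6) ≈ -0.8986, f(5.5) ≈ -0.7055.
Sum = Δx · [f(23/6) + f(25/6) + f(4.5) + ...].
Sum ≈ -1.6890.

-1.6890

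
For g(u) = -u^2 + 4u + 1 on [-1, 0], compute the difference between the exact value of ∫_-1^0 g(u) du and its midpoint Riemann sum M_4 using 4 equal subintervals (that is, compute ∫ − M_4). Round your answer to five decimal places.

Exact integral: ∫_-1^0 g(u) du ≈ -1.3333333.
M_4 = -1.328125.
Error ≈ -1.3333333 − (-1.328125) ≈ -0.00521.

-0.00521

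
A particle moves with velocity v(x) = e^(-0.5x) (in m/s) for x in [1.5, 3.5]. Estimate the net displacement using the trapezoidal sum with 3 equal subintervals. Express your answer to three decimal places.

Δx = (3.5 − 1.5)/3 = 2/3.
v(1.5) ≈ 0.472, v(13/6) ≈ 0.338, v(17/6) ≈ 0.243, v(3.5) ≈ 0.174.
T_3 = (Δx/2)·[v(x_0) + 2v(x_1) + 2v(x_2) + v(x_3)].
Sum ≈ 0.603.

0.603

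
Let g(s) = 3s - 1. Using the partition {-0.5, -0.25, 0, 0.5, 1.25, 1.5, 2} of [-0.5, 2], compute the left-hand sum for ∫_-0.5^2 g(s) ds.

1.25

Subinterval widths: 0.25, 0.25, 0.5, 0.75, 0.25, 0.5.
Left endpoints: -0.5, -0.25, 0, 0.5, 1.25, 1.5.
g(-0.5) = -2.5, g(-0.25) = -1.75, g(0) = -1, g(0.5) = 0.5, g(1.25) = 2.75, g(1.5) = 3.5.
Sum = Σ Δs_i · g(s_i).
Sum = 1.25.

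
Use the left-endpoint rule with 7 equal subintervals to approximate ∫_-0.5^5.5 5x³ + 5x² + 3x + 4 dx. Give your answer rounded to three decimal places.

Δx = (5.5 − (-0.5))/7 = 6/7.
Left endpoints: -0.5, 5/14, 17/14, 29/14, 41/14, 53/14, 65/14.
f(-0.5) = 3.125, f(5/14) = 16291/2744, f(17/14) = 65767/2744, f(29/14) = 208843/2744, f(41/14) = 497359/2744, f(53/14) = 983155/2744, f(65/14) = 1718071/2744.
Sum = Δx · [f(-0.5) + f(5/14) + f(17/14) + ...].
Sum ≈ 1092.689.

1092.689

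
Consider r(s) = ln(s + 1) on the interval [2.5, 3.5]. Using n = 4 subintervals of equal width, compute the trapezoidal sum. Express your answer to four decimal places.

1.3833

Δs = (3.5 − 2.5)/4 = 0.25.
r(2.5) ≈ 1.2528, r(2.75) ≈ 1.3218, r(3) ≈ 1.3863, r(3.25) ≈ 1.4469, r(3.5) ≈ 1.5041.
T_4 = (Δs/2)·[r(s_0) + 2r(s_1) + 2r(s_2) + 2r(s_3) + r(s_4)].
Sum ≈ 1.3833.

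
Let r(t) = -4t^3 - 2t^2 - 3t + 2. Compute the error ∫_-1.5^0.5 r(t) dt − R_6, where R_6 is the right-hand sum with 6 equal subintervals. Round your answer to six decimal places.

2.518519

Exact integral: ∫_-1.5^0.5 r(t) dt ≈ 9.66666667.
R_6 ≈ 7.14814815.
Error ≈ 9.66666667 − 7.14814815 ≈ 2.518519.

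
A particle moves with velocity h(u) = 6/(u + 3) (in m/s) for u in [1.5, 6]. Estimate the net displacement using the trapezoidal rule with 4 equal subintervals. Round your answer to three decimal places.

Δu = (6 − 1.5)/4 = 1.125.
h(1.5) = 4/3, h(2.625) = 16/15, h(3.75) = 8/9, h(4.875) = 16/21, h(6) = 2/3.
T_4 = (Δu/2)·[h(u_0) + 2h(u_1) + 2h(u_2) + 2h(u_3) + h(u_4)].
Sum ≈ 4.182.

4.182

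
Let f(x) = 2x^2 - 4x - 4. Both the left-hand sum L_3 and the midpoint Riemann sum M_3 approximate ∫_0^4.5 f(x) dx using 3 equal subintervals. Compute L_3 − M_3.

L_3 = -11.25.
M_3 = 0.5625.
L_3 − M_3 = -11.8125.

-11.8125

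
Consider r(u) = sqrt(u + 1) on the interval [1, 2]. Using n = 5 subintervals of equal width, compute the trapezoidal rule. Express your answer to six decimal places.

1.578267

Δu = (2 − 1)/5 = 0.2.
r(1) ≈ 1.414214, r(1.2) ≈ 1.483240, r(1.4) ≈ 1.549193, r(1.6) ≈ 1.612452, r(1.8) ≈ 1.673320, r(2) ≈ 1.732051.
T_5 = (Δu/2)·[r(u_0) + 2r(u_1) + ... + 2r(u_{4}) + r(u_5)].
Sum ≈ 1.578267.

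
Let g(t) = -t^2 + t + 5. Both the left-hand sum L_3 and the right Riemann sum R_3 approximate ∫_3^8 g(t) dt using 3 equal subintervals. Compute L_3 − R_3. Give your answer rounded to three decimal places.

L_3 ≈ -69.81481.
R_3 ≈ -153.14815.
L_3 − R_3 ≈ 83.333.

83.333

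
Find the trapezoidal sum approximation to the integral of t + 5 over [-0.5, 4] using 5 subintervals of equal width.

Δt = (4 − (-0.5))/5 = 0.9.
f(-0.5) = 4.5, f(0.4) = 5.4, f(1.3) = 6.3, f(2.2) = 7.2, f(3.1) = 8.1, f(4) = 9.
T_5 = (Δt/2)·[f(t_0) + 2f(t_1) + ... + 2f(t_{4}) + f(t_5)].
Sum = 30.375.

30.375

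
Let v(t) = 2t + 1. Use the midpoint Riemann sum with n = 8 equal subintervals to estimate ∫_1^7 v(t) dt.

54

Δt = (7 − 1)/8 = 0.75.
Midpoints: 1.375, 2.125, 2.875, 3.625, 4.375, 5.125, 5.875, 6.625.
v(1.375) = 3.75, v(2.125) = 5.25, v(2.875) = 6.75, v(3.625) = 8.25, v(4.375) = 9.75, v(5.125) = 11.25, v(5.875) = 12.75, v(6.625) = 14.25.
Sum = Δt · [v(1.375) + v(2.125) + v(2.875) + ...].
Sum = 54.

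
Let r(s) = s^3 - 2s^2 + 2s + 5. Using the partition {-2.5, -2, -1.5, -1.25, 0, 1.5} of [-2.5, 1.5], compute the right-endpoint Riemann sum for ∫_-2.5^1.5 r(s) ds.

5.48046875

Subinterval widths: 0.5, 0.5, 0.25, 1.25, 1.5.
Right endpoints: -2, -1.5, -1.25, 0, 1.5.
r(-2) = -15, r(-1.5) = -5.875, r(-1.25) = -2.578125, r(0) = 5, r(1.5) = 6.875.
Sum = Σ Δs_i · r(s_i).
Sum = 5.48046875.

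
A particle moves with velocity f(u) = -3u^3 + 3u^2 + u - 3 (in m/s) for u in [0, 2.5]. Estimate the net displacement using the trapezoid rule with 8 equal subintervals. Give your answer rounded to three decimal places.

-18.383

Δu = (2.5 − 0)/8 = 0.3125.
f(0) = -3, f(0.3125) = -10183/4096, f(0.625) = -991/512, f(0.9375) = -7773/4096, f(1.25) = -2.921875, f(1.5625) = -22763/4096, f(1.875) = -5301/512, f(2.1875) = -73153/4096, f(2.5) = -28.625.
T_8 = (Δu/2)·[f(u_0) + 2f(u_1) + ... + 2f(u_{7}) + f(u_8)].
Sum ≈ -18.383.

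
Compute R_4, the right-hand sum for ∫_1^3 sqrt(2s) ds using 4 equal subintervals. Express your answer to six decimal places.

Δs = (3 − 1)/4 = 0.5.
Right endpoints: 1.5, 2, 2.5, 3.
f(1.5) ≈ 1.732051, f(2) ≈ 2.000000, f(2.5) ≈ 2.236068, f(3) ≈ 2.449490.
Sum = Δs · [f(1.5) + f(2) + f(2.5) + f(3)].
Sum ≈ 4.208804.

4.208804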